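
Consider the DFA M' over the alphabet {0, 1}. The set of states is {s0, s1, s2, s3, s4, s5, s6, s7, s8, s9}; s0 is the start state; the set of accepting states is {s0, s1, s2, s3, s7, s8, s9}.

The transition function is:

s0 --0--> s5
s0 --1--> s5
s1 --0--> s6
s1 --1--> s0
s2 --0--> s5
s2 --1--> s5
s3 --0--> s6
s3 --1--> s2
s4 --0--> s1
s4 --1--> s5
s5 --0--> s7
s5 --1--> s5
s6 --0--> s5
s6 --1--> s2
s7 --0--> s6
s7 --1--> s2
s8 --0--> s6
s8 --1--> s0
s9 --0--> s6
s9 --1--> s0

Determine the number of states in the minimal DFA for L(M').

4

First remove the unreachable states {s1,s3,s4,s8,s9}; 5 states remain.
Initial partition by acceptance: {s0,s2,s7} | {s5,s6}.
On input 1, block {s0,s2,s7} splits into {s0,s2} and {s7}.
On input 0, block {s5,s6} splits into {s5} and {s6}.
The partition is now stable with 4 blocks: {s0,s2} | {s5} | {s7} | {s6}.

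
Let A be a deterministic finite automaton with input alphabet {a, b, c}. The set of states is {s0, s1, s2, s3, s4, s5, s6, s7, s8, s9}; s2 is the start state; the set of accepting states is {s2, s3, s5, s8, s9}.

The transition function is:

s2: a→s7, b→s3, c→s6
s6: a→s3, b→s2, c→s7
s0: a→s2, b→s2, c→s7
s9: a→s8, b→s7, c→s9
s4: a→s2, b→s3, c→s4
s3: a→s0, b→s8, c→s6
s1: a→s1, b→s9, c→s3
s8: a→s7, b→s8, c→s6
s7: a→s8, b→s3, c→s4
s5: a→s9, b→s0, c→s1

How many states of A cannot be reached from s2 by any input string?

BFS from s2 reaches {s0, s2, s3, s4, s6, s7, s8}; the 3 state(s) s1, s5, s9 are never visited.

3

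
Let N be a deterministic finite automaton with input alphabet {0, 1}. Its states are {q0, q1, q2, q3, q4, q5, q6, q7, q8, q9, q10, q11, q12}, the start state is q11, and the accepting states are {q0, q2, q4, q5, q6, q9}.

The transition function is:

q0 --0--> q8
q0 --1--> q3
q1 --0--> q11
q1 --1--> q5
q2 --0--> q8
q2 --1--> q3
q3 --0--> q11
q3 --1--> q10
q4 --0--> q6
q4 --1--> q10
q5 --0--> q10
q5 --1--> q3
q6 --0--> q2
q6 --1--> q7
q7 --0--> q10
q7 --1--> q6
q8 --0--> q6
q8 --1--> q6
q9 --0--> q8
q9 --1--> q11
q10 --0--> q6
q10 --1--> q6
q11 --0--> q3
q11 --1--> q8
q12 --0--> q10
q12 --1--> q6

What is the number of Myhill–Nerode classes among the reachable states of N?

5

Reachable states from the start: {q2,q3,q6,q7,q8,q10,q11}. Unreachable: {q0,q1,q4,q5,q9,q12} — drop them.
Initial partition by acceptance: {q2,q6} | {q3,q7,q8,q10,q11}.
On input 0, block {q2,q6} splits into {q2} and {q6}.
Split {q3,q7,q8,q10,q11} by δ(·,0) → {q3,q7,q11} and {q8,q10}.
Split {q3,q7,q11} by δ(·,0) → {q3,q11} and {q7}.
Stable partition: {q2} | {q3,q11} | {q6} | {q8,q10} | {q7} — 5 equivalence classes.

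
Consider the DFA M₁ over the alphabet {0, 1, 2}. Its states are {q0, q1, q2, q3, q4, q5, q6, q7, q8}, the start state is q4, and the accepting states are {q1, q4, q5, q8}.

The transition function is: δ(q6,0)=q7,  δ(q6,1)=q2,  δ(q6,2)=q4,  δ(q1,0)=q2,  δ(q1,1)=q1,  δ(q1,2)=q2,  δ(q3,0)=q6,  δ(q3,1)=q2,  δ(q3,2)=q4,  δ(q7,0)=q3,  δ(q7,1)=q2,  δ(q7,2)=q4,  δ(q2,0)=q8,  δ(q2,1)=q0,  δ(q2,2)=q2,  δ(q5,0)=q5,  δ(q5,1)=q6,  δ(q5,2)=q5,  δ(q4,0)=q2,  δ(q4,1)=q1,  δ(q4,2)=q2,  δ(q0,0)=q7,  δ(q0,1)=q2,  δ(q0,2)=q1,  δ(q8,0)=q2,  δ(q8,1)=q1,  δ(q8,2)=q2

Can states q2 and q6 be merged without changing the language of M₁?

First remove the unreachable states {q5}; 8 states remain.
P0 = {q1,q4,q8} | {q0,q2,q3,q6,q7}.
On input 0, block {q0,q2,q3,q6,q7} splits into {q0,q3,q6,q7} and {q2}.
Stable partition: {q1,q4,q8} | {q0,q3,q6,q7} | {q2} — 3 equivalence classes.
q2 and q6 end up in different blocks, so they are distinguishable. For instance, the string '0' is accepted from only q2.

No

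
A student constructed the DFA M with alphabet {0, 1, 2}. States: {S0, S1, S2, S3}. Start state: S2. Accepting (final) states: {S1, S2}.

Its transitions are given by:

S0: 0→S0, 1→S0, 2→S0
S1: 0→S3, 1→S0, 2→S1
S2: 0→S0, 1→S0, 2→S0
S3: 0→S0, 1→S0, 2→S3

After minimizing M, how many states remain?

2

First remove the unreachable states {S1,S3}; 2 states remain.
Initial partition by acceptance: {S2} | {S0}.
No further refinement is possible. Final partition (2 blocks): {S2} | {S0}.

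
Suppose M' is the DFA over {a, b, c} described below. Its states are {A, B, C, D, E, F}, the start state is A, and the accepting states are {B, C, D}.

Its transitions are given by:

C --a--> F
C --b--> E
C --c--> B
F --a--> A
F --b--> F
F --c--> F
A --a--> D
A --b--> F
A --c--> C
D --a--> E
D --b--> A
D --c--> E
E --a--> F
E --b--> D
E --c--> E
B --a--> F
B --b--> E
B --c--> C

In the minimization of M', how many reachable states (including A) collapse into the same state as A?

1

All states are reachable from the start state.
P0 = {B,C,D} | {A,E,F}.
On input c, block {B,C,D} splits into {B,C} and {D}.
On input a, block {A,E,F} splits into {E,F} and {A}.
Split {E,F} by δ(·,a) → {E} and {F}.
No further refinement is possible. Final partition (5 blocks): {B,C} | {E} | {D} | {A} | {F}.
The equivalence class containing A is {A}, of size 1.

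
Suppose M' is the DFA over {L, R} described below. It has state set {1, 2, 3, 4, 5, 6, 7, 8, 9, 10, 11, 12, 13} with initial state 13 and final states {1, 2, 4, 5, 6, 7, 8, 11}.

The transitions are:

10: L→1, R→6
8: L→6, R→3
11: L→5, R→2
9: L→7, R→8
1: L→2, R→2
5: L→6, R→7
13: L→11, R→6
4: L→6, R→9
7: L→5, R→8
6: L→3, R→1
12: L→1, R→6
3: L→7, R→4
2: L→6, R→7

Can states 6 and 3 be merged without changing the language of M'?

No

States {10,12} cannot be reached from the start state, so discard them.
Initial partition by acceptance: {1,2,4,5,6,7,8,11} | {3,9,13}.
On input L, block {1,2,4,5,6,7,8,11} splits into {1,2,4,5,7,8,11} and {6}.
On input L, block {1,2,4,5,7,8,11} splits into {2,4,5,8} and {1,7,11}.
Refine {2,4,5,8} on symbol R: members go to different blocks, giving {2,5} and {4,8}.
On input R, block {3,9,13} splits into {3,9} and {13}.
On input R, block {1,7,11} splits into {1,11} and {7}.
The partition is now stable with 7 blocks: {2,5} | {3,9} | {6} | {1,11} | {4,8} | {13} | {7}.
6 and 3 end up in different blocks, so they are distinguishable. For instance, the string 'ε' is accepted from only 6.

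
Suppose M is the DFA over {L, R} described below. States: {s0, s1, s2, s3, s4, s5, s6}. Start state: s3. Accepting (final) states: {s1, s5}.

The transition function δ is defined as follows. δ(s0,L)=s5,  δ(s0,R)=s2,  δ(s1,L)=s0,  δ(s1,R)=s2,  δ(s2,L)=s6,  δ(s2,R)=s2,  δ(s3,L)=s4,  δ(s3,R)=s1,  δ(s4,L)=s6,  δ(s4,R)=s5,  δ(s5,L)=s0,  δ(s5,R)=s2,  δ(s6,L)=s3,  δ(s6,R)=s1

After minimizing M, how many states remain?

P0 = {s1,s5} | {s0,s2,s3,s4,s6}.
Split {s0,s2,s3,s4,s6} by δ(·,L) → {s2,s3,s4,s6} and {s0}.
Refine {s2,s3,s4,s6} on symbol R: members go to different blocks, giving {s3,s4,s6} and {s2}.
Stable partition: {s1,s5} | {s3,s4,s6} | {s0} | {s2} — 4 equivalence classes.

4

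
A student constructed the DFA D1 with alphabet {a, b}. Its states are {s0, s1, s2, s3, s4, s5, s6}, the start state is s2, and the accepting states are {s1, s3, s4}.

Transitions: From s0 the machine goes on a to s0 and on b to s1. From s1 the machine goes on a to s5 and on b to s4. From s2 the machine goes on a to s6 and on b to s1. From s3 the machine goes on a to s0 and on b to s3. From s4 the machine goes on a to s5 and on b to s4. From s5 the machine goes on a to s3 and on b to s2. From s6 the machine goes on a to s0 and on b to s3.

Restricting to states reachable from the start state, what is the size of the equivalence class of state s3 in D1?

Start with accepting vs non-accepting: {s1,s3,s4} | {s0,s2,s5,s6}.
Split {s0,s2,s5,s6} by δ(·,a) → {s0,s2,s6} and {s5}.
Refine {s1,s3,s4} on symbol a: members go to different blocks, giving {s1,s4} and {s3}.
On input b, block {s0,s2,s6} splits into {s0,s2} and {s6}.
On input a, block {s0,s2} splits into {s0} and {s2}.
The partition is now stable with 6 blocks: {s1,s4} | {s0} | {s5} | {s3} | {s6} | {s2}.
State s3 belongs to the block {s3}, which has 1 states.

1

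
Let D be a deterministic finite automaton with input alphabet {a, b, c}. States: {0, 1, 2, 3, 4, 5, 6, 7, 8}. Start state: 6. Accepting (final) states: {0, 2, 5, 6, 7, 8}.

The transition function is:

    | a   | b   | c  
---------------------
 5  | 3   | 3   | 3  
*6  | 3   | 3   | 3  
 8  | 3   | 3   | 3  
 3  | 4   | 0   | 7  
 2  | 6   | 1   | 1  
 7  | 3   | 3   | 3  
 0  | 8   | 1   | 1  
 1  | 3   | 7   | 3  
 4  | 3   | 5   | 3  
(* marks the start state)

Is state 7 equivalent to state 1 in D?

Reachable states from the start: {0,1,3,4,5,6,7,8}. Unreachable: {2} — drop them.
Start with accepting vs non-accepting: {0,5,6,7,8} | {1,3,4}.
Split {0,5,6,7,8} by δ(·,a) → {5,6,7,8} and {0}.
Split {1,3,4} by δ(·,b) → {1,4} and {3}.
Stable partition: {5,6,7,8} | {1,4} | {0} | {3} — 4 equivalence classes.
7 and 1 end up in different blocks, so they are distinguishable. For instance, the string 'ε' is accepted from only 7.

No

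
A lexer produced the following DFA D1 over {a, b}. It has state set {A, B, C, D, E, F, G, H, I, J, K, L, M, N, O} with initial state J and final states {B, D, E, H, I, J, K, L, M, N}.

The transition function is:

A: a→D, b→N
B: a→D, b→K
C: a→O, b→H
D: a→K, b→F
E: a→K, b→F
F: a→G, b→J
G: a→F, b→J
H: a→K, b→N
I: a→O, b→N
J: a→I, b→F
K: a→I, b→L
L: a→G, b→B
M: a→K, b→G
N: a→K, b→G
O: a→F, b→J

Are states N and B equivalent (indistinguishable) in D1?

No

First remove the unreachable states {A,C,E,H,M}; 10 states remain.
Start with accepting vs non-accepting: {B,D,I,J,K,L,N} | {F,G,O}.
Refine {B,D,I,J,K,L,N} on symbol a: members go to different blocks, giving {B,D,J,K,N} and {I,L}.
Split {B,D,J,K,N} by δ(·,a) → {B,D,N} and {J,K}.
Split {B,D,N} by δ(·,a) → {D,N} and {B}.
On input b, block {I,L} splits into {I} and {L}.
Split {J,K} by δ(·,b) → {J} and {K}.
Stable partition: {D,N} | {F,G,O} | {I} | {J} | {B} | {L} | {K} — 7 equivalence classes.
N and B end up in different blocks, so they are distinguishable. For instance, the string 'b' is accepted from only B.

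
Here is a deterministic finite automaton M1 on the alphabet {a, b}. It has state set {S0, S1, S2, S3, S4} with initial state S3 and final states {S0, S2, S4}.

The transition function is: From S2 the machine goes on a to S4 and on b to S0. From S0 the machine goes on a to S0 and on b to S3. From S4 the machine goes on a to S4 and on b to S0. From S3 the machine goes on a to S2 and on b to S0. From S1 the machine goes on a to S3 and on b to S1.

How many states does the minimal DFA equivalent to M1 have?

3

Reachable states from the start: {S0,S2,S3,S4}. Unreachable: {S1} — drop them.
Start with accepting vs non-accepting: {S0,S2,S4} | {S3}.
On input b, block {S0,S2,S4} splits into {S2,S4} and {S0}.
No further refinement is possible. Final partition (3 blocks): {S2,S4} | {S3} | {S0}.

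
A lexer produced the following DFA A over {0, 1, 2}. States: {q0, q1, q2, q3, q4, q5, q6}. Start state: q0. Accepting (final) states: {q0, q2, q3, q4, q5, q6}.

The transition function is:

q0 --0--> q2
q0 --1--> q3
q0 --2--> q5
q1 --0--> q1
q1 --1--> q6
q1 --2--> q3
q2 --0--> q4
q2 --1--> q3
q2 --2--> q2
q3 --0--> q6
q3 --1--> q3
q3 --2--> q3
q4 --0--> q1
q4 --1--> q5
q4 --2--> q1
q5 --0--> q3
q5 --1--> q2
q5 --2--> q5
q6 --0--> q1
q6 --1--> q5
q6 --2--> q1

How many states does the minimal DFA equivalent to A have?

4

Start with accepting vs non-accepting: {q0,q2,q3,q4,q5,q6} | {q1}.
On input 0, block {q0,q2,q3,q4,q5,q6} splits into {q0,q2,q3,q5} and {q4,q6}.
On input 0, block {q0,q2,q3,q5} splits into {q0,q5} and {q2,q3}.
Stable partition: {q0,q5} | {q1} | {q4,q6} | {q2,q3} — 4 equivalence classes.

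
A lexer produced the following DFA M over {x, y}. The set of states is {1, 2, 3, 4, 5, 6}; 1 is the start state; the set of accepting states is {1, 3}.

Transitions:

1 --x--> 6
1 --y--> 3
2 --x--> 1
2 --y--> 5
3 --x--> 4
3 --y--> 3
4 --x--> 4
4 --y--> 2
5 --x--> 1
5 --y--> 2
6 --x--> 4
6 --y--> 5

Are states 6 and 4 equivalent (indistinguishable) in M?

Yes

All states are reachable from the start state.
P0 = {1,3} | {2,4,5,6}.
On input x, block {2,4,5,6} splits into {2,5} and {4,6}.
The partition is now stable with 3 blocks: {1,3} | {2,5} | {4,6}.
6 and 4 lie in the same block of the stable partition, so they are equivalent — no string distinguishes them.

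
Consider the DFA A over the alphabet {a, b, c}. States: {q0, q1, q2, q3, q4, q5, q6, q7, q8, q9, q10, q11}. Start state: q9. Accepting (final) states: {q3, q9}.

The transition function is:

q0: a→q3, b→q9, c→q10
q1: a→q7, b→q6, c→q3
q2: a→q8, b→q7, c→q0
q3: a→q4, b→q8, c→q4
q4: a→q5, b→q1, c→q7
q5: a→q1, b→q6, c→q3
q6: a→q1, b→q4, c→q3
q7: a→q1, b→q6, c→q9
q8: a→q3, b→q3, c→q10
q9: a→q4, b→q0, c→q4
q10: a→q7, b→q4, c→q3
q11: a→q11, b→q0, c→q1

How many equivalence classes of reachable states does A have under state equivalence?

Reachable states from the start: {q0,q1,q3,q4,q5,q6,q7,q8,q9,q10}. Unreachable: {q2,q11} — drop them.
P0 = {q3,q9} | {q0,q1,q4,q5,q6,q7,q8,q10}.
Split {q0,q1,q4,q5,q6,q7,q8,q10} by δ(·,a) → {q1,q4,q5,q6,q7,q10} and {q0,q8}.
Split {q1,q4,q5,q6,q7,q10} by δ(·,c) → {q1,q5,q6,q7,q10} and {q4}.
Split {q1,q5,q6,q7,q10} by δ(·,b) → {q1,q5,q7} and {q6,q10}.
The partition is now stable with 5 blocks: {q3,q9} | {q1,q5,q7} | {q0,q8} | {q4} | {q6,q10}.

5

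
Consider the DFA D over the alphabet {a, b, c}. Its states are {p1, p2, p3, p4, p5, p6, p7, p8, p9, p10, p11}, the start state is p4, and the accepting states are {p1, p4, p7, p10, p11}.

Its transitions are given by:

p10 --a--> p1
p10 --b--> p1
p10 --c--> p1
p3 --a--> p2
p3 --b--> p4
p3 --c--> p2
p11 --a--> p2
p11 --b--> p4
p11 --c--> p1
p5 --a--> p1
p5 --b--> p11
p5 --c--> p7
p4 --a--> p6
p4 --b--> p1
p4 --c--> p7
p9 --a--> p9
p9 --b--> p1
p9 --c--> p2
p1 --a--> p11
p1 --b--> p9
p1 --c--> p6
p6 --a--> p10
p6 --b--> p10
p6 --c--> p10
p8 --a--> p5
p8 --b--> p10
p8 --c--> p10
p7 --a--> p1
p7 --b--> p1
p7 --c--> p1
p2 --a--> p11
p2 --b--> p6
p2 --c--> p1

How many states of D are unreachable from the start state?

3

Starting at p4 and following transitions, the reachable set is {p1, p2, p4, p6, p7, p9, p10, p11}. That leaves p3, p5, p8 unreachable — 3 in total.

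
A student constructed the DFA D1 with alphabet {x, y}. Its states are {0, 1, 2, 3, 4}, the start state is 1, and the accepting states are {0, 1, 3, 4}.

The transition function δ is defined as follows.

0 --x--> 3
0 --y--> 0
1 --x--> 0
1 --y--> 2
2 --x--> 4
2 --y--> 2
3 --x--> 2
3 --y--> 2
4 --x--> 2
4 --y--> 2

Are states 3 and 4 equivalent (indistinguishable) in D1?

Start with accepting vs non-accepting: {0,1,3,4} | {2}.
On input x, block {0,1,3,4} splits into {0,1} and {3,4}.
Split {0,1} by δ(·,x) → {0} and {1}.
The partition is now stable with 4 blocks: {0} | {2} | {3,4} | {1}.
3 and 4 lie in the same block of the stable partition, so they are equivalent — no string distinguishes them.

Yes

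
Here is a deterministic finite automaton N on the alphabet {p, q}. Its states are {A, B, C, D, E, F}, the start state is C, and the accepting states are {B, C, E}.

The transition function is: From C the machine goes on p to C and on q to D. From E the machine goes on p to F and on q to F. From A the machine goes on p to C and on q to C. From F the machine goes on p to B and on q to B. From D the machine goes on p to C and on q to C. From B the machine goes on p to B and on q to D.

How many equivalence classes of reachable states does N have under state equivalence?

First remove the unreachable states {A,B,E,F}; 2 states remain.
Initial partition by acceptance: {C} | {D}.
The partition is now stable with 2 blocks: {C} | {D}.

2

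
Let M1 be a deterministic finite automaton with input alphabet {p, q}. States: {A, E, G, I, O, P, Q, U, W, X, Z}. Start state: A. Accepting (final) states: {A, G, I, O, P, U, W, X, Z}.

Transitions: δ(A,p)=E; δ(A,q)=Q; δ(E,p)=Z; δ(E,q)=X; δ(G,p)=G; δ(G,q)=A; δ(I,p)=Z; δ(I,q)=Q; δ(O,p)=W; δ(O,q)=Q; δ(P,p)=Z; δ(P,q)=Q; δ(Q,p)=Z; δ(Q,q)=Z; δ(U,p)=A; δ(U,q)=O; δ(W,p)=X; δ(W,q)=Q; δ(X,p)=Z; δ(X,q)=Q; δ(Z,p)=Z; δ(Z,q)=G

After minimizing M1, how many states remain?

Reachable states from the start: {A,E,G,Q,X,Z}. Unreachable: {I,O,P,U,W} — drop them.
Start with accepting vs non-accepting: {A,G,X,Z} | {E,Q}.
Refine {A,G,X,Z} on symbol p: members go to different blocks, giving {G,X,Z} and {A}.
On input q, block {G,X,Z} splits into {X} and {Z} and {G}.
Refine {E,Q} on symbol q: members go to different blocks, giving {Q} and {E}.
The partition is now stable with 6 blocks: {X} | {Q} | {A} | {Z} | {G} | {E}.

6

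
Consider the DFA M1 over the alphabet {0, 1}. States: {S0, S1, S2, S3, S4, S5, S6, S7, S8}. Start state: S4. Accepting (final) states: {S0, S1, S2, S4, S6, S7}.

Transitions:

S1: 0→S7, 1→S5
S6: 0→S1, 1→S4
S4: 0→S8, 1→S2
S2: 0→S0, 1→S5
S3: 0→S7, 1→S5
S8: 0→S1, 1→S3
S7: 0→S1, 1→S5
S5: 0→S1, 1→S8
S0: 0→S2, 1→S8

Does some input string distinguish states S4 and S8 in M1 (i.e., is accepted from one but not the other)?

Yes

States {S6} cannot be reached from the start state, so discard them.
Initial partition by acceptance: {S0,S1,S2,S4,S7} | {S3,S5,S8}.
Refine {S0,S1,S2,S4,S7} on symbol 0: members go to different blocks, giving {S0,S1,S2,S7} and {S4}.
The partition is now stable with 3 blocks: {S0,S1,S2,S7} | {S3,S5,S8} | {S4}.
S4 and S8 end up in different blocks, so they are distinguishable. For instance, the string 'ε' is accepted from only S4.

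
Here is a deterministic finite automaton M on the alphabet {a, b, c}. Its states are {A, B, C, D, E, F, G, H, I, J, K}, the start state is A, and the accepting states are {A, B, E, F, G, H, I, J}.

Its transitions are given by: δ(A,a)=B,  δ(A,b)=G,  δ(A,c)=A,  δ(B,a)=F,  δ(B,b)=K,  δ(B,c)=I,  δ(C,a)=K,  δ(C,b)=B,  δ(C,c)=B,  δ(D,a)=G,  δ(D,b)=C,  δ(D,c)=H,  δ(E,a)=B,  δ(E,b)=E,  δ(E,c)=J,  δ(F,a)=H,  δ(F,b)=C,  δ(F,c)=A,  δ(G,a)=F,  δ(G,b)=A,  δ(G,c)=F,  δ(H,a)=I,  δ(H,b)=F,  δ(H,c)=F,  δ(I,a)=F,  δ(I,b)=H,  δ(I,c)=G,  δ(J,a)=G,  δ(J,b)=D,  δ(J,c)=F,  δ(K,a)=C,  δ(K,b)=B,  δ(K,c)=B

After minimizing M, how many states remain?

Reachable states from the start: {A,B,C,F,G,H,I,K}. Unreachable: {D,E,J} — drop them.
Start with accepting vs non-accepting: {A,B,F,G,H,I} | {C,K}.
Split {A,B,F,G,H,I} by δ(·,b) → {A,G,H,I} and {B,F}.
Split {A,G,H,I} by δ(·,a) → {A,G,I} and {H}.
On input b, block {A,G,I} splits into {A,G} and {I}.
Refine {A,G} on symbol c: members go to different blocks, giving {A} and {G}.
On input a, block {B,F} splits into {B} and {F}.
No further refinement is possible. Final partition (7 blocks): {A} | {C,K} | {B} | {H} | {I} | {G} | {F}.

7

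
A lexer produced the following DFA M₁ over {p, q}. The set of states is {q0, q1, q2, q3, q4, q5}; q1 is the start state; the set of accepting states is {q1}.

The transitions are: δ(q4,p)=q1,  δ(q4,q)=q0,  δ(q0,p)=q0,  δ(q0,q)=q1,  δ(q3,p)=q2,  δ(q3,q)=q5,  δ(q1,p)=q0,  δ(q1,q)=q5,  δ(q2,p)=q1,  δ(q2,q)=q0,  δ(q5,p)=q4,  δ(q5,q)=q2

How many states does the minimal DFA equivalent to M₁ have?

4

First remove the unreachable states {q3}; 5 states remain.
Initial partition by acceptance: {q1} | {q0,q2,q4,q5}.
Split {q0,q2,q4,q5} by δ(·,p) → {q0,q5} and {q2,q4}.
Refine {q0,q5} on symbol p: members go to different blocks, giving {q0} and {q5}.
Stable partition: {q1} | {q0} | {q2,q4} | {q5} — 4 equivalence classes.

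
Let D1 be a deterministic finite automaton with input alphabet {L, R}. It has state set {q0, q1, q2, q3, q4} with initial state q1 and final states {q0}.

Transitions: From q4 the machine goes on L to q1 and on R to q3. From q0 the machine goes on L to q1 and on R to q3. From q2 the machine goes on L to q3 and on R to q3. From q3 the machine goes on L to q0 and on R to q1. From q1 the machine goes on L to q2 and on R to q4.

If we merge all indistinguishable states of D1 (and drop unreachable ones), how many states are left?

5

Start with accepting vs non-accepting: {q0} | {q1,q2,q3,q4}.
On input L, block {q1,q2,q3,q4} splits into {q1,q2,q4} and {q3}.
On input L, block {q1,q2,q4} splits into {q1,q4} and {q2}.
On input L, block {q1,q4} splits into {q1} and {q4}.
The partition is now stable with 5 blocks: {q0} | {q1} | {q3} | {q2} | {q4}.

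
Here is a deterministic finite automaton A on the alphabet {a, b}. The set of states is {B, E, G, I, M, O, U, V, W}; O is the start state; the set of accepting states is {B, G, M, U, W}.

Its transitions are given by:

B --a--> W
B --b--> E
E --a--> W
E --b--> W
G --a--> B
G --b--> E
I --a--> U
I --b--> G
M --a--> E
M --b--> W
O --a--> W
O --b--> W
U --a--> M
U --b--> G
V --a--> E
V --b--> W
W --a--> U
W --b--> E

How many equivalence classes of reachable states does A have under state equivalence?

6

States {I,V} cannot be reached from the start state, so discard them.
P0 = {B,G,M,U,W} | {E,O}.
Refine {B,G,M,U,W} on symbol a: members go to different blocks, giving {B,G,U,W} and {M}.
Split {B,G,U,W} by δ(·,a) → {B,G,W} and {U}.
On input a, block {B,G,W} splits into {B,G} and {W}.
Split {B,G} by δ(·,a) → {G} and {B}.
No further refinement is possible. Final partition (6 blocks): {G} | {E,O} | {M} | {U} | {W} | {B}.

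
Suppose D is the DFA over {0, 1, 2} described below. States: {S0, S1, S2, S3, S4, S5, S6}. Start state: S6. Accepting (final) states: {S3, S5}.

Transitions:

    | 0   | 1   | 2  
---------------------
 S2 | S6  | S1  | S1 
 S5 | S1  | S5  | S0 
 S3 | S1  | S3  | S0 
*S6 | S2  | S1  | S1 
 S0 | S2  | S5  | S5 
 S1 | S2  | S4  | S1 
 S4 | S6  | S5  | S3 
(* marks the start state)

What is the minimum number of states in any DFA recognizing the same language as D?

P0 = {S3,S5} | {S0,S1,S2,S4,S6}.
On input 1, block {S0,S1,S2,S4,S6} splits into {S1,S2,S6} and {S0,S4}.
Refine {S1,S2,S6} on symbol 1: members go to different blocks, giving {S2,S6} and {S1}.
No further refinement is possible. Final partition (4 blocks): {S3,S5} | {S2,S6} | {S0,S4} | {S1}.

4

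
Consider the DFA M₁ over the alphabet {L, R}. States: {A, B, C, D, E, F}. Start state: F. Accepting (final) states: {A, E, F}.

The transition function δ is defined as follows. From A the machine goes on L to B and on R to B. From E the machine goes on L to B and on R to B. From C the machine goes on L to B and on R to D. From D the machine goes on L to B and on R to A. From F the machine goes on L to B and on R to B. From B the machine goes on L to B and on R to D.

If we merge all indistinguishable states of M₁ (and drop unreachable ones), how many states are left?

3

Reachable states from the start: {A,B,D,F}. Unreachable: {C,E} — drop them.
Start with accepting vs non-accepting: {A,F} | {B,D}.
Refine {B,D} on symbol R: members go to different blocks, giving {B} and {D}.
Stable partition: {A,F} | {B} | {D} — 3 equivalence classes.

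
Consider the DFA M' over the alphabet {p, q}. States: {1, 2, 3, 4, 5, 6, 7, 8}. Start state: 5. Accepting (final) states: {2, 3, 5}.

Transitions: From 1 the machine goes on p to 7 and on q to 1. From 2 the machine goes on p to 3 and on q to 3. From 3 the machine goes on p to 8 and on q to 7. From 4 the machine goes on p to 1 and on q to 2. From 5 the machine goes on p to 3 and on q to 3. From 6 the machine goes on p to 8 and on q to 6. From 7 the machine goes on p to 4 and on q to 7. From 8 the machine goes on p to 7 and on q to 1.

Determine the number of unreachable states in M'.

Starting at 5 and following transitions, the reachable set is {1, 2, 3, 4, 5, 7, 8}. That leaves 6 unreachable — 1 in total.

1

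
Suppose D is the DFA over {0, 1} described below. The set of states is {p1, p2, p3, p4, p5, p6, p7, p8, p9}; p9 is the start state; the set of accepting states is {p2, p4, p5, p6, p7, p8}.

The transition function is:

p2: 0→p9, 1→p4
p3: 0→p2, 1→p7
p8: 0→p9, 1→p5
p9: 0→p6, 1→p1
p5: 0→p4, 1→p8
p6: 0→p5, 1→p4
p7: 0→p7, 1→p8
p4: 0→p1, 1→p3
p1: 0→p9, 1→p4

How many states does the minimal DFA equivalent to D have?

P0 = {p2,p4,p5,p6,p7,p8} | {p1,p3,p9}.
On input 0, block {p2,p4,p5,p6,p7,p8} splits into {p2,p4,p8} and {p5,p6,p7}.
Split {p2,p4,p8} by δ(·,1) → {p2} and {p4} and {p8}.
On input 0, block {p1,p3,p9} splits into {p1} and {p3} and {p9}.
On input 0, block {p5,p6,p7} splits into {p6,p7} and {p5}.
Refine {p6,p7} on symbol 0: members go to different blocks, giving {p6} and {p7}.
No further refinement is possible. Final partition (9 blocks): {p2} | {p1} | {p6} | {p4} | {p8} | {p3} | {p9} | {p5} | {p7}.

9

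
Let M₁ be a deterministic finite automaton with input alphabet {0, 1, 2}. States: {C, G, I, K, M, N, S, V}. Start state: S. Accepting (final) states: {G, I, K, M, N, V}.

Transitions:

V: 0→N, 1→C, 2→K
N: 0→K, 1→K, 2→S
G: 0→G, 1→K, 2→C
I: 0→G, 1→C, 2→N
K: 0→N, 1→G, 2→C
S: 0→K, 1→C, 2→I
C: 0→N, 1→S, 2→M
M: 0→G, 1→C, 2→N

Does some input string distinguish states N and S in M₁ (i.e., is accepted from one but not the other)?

Yes

States {V} cannot be reached from the start state, so discard them.
P0 = {G,I,K,M,N} | {C,S}.
Refine {G,I,K,M,N} on symbol 1: members go to different blocks, giving {G,K,N} and {I,M}.
Stable partition: {G,K,N} | {C,S} | {I,M} — 3 equivalence classes.
N and S end up in different blocks, so they are distinguishable. For instance, the string 'ε' is accepted from only N.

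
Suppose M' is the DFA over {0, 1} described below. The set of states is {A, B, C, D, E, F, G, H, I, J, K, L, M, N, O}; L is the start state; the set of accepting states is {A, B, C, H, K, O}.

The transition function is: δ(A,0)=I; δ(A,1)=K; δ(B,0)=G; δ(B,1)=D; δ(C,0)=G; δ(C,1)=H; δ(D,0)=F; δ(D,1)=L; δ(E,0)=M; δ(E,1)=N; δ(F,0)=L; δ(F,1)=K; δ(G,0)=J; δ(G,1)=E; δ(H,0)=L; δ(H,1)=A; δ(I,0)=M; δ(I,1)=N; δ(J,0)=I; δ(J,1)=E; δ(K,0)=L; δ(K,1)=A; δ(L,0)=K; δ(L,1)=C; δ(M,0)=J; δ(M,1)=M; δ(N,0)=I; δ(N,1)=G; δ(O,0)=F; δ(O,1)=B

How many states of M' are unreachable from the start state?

Starting at L and following transitions, the reachable set is {A, C, E, G, H, I, J, K, L, M, N}. That leaves B, D, F, O unreachable — 4 in total.

4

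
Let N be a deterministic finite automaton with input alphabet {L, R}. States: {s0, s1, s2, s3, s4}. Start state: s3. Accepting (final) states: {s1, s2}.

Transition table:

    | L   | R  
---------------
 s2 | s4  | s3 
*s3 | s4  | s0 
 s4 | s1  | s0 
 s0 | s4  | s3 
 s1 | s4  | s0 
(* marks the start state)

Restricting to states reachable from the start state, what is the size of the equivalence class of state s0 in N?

2

First remove the unreachable states {s2}; 4 states remain.
Start with accepting vs non-accepting: {s1} | {s0,s3,s4}.
Refine {s0,s3,s4} on symbol L: members go to different blocks, giving {s0,s3} and {s4}.
Stable partition: {s1} | {s0,s3} | {s4} — 3 equivalence classes.
The equivalence class containing s0 is {s0,s3}, of size 2.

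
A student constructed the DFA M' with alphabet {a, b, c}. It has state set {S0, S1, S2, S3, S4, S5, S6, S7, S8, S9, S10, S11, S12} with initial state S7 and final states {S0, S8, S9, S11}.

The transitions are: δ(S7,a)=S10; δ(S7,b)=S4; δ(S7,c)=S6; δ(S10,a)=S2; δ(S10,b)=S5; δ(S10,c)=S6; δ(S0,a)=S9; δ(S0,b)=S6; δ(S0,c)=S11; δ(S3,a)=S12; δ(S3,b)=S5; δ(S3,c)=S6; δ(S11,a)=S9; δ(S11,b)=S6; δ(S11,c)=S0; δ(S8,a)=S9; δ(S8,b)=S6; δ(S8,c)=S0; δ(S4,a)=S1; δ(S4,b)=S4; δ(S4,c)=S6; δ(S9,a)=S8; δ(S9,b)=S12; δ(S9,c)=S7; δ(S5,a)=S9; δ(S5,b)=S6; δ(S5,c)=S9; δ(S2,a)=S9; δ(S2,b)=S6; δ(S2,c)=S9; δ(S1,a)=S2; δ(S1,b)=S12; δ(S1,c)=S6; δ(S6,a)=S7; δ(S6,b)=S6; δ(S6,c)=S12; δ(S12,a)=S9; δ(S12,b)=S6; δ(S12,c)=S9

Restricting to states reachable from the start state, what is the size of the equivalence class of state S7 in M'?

2

First remove the unreachable states {S3}; 12 states remain.
Start with accepting vs non-accepting: {S0,S8,S9,S11} | {S1,S2,S4,S5,S6,S7,S10,S12}.
Refine {S0,S8,S9,S11} on symbol c: members go to different blocks, giving {S0,S8,S11} and {S9}.
On input a, block {S1,S2,S4,S5,S6,S7,S10,S12} splits into {S1,S4,S6,S7,S10} and {S2,S5,S12}.
Split {S1,S4,S6,S7,S10} by δ(·,a) → {S4,S6,S7} and {S1,S10}.
Refine {S4,S6,S7} on symbol a: members go to different blocks, giving {S4,S7} and {S6}.
Stable partition: {S0,S8,S11} | {S4,S7} | {S9} | {S2,S5,S12} | {S1,S10} | {S6} — 6 equivalence classes.
The equivalence class containing S7 is {S4,S7}, of size 2.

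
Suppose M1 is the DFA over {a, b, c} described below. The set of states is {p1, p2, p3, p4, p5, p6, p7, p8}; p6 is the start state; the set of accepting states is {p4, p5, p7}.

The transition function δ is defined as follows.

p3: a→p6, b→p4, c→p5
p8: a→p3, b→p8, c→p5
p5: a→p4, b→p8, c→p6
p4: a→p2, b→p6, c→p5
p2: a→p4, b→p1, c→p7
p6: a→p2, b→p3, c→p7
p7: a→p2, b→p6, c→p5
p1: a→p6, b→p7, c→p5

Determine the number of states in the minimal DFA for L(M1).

6

Initial partition by acceptance: {p4,p5,p7} | {p1,p2,p3,p6,p8}.
On input a, block {p4,p5,p7} splits into {p4,p7} and {p5}.
On input a, block {p1,p2,p3,p6,p8} splits into {p1,p3,p6,p8} and {p2}.
Refine {p1,p3,p6,p8} on symbol a: members go to different blocks, giving {p1,p3,p8} and {p6}.
On input a, block {p1,p3,p8} splits into {p1,p3} and {p8}.
Stable partition: {p4,p7} | {p1,p3} | {p5} | {p2} | {p6} | {p8} — 6 equivalence classes.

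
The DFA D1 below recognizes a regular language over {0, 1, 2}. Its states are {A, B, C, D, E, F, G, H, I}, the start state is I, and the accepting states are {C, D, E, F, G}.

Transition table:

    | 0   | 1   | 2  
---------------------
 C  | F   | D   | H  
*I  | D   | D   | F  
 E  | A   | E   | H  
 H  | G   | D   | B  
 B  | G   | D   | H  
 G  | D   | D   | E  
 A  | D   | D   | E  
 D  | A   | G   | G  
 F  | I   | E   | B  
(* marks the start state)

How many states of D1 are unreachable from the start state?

1

BFS from I reaches {A, B, D, E, F, G, H, I}; the 1 state(s) C are never visited.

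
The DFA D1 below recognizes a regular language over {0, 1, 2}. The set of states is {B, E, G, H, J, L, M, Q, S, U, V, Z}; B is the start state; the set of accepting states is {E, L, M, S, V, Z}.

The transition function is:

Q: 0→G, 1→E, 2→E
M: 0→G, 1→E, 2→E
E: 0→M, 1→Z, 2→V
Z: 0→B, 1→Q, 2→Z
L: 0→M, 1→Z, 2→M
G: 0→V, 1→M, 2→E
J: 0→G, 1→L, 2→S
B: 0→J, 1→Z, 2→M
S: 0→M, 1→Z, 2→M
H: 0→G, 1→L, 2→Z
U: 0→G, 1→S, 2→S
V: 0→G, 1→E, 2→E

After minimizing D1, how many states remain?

First remove the unreachable states {H,U}; 10 states remain.
Start with accepting vs non-accepting: {E,L,M,S,V,Z} | {B,G,J,Q}.
On input 0, block {E,L,M,S,V,Z} splits into {E,L,S} and {M,V,Z}.
On input 0, block {B,G,J,Q} splits into {B,J,Q} and {G}.
On input 0, block {B,J,Q} splits into {J,Q} and {B}.
On input 0, block {M,V,Z} splits into {M,V} and {Z}.
No further refinement is possible. Final partition (6 blocks): {E,L,S} | {J,Q} | {M,V} | {G} | {B} | {Z}.

6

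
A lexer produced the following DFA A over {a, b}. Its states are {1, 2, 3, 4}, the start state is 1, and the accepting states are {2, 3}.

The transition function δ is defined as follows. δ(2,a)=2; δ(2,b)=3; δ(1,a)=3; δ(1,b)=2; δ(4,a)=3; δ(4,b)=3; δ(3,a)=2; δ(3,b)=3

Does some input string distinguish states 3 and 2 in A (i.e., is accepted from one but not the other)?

First remove the unreachable states {4}; 3 states remain.
P0 = {2,3} | {1}.
Stable partition: {2,3} | {1} — 2 equivalence classes.
3 and 2 lie in the same block of the stable partition, so they are equivalent — no string distinguishes them.

No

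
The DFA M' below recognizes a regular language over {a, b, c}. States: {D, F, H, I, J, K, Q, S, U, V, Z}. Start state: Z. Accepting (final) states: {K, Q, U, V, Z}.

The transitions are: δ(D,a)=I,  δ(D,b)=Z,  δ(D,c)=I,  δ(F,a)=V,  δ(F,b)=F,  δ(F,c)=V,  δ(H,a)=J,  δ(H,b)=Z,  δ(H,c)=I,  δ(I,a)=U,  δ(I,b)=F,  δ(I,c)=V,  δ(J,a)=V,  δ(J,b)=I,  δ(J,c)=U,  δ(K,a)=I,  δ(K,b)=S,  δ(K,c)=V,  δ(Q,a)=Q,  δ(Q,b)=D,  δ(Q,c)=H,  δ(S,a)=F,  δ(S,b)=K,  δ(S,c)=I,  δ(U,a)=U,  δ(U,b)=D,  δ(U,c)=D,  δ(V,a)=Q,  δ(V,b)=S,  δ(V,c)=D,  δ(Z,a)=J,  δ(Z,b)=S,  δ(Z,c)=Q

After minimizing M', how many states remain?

4

P0 = {K,Q,U,V,Z} | {D,F,H,I,J,S}.
Split {K,Q,U,V,Z} by δ(·,a) → {Q,U,V} and {K,Z}.
Refine {D,F,H,I,J,S} on symbol a: members go to different blocks, giving {D,H,S} and {F,I,J}.
No further refinement is possible. Final partition (4 blocks): {Q,U,V} | {D,H,S} | {K,Z} | {F,I,J}.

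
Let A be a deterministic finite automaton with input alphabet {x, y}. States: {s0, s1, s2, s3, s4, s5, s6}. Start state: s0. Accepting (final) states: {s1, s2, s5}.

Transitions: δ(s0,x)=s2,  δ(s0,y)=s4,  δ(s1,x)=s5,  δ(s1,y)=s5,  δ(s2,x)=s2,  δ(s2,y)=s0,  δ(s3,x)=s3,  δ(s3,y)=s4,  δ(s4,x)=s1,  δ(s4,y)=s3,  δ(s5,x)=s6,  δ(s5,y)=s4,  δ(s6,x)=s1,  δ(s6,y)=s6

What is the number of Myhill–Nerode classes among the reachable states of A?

7

All states are reachable from the start state.
P0 = {s1,s2,s5} | {s0,s3,s4,s6}.
On input x, block {s1,s2,s5} splits into {s1,s2} and {s5}.
Split {s1,s2} by δ(·,x) → {s1} and {s2}.
On input x, block {s0,s3,s4,s6} splits into {s4,s6} and {s0} and {s3}.
Split {s4,s6} by δ(·,y) → {s4} and {s6}.
The partition is now stable with 7 blocks: {s1} | {s4} | {s5} | {s2} | {s0} | {s3} | {s6}.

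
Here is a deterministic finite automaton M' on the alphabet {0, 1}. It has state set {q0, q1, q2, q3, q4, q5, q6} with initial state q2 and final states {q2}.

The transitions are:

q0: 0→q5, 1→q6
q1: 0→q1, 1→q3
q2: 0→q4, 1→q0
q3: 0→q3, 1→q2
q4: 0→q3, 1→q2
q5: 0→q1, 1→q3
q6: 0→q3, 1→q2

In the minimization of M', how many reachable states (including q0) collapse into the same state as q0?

Every state is reachable, so we keep all 7.
Start with accepting vs non-accepting: {q2} | {q0,q1,q3,q4,q5,q6}.
Split {q0,q1,q3,q4,q5,q6} by δ(·,1) → {q0,q1,q5} and {q3,q4,q6}.
Stable partition: {q2} | {q0,q1,q5} | {q3,q4,q6} — 3 equivalence classes.
The equivalence class containing q0 is {q0,q1,q5}, of size 3.

3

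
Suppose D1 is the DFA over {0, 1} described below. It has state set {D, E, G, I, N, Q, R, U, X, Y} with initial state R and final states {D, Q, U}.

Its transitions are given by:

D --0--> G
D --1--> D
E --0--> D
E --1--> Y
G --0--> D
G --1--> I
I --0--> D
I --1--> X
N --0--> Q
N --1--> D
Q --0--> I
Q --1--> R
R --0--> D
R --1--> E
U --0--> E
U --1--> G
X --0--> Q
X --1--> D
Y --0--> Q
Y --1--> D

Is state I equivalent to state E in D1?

Reachable states from the start: {D,E,G,I,Q,R,X,Y}. Unreachable: {N,U} — drop them.
Initial partition by acceptance: {D,Q} | {E,G,I,R,X,Y}.
Refine {D,Q} on symbol 1: members go to different blocks, giving {D} and {Q}.
Split {E,G,I,R,X,Y} by δ(·,0) → {E,G,I,R} and {X,Y}.
On input 1, block {E,G,I,R} splits into {E,I} and {G,R}.
No further refinement is possible. Final partition (5 blocks): {D} | {E,I} | {Q} | {X,Y} | {G,R}.
I and E lie in the same block of the stable partition, so they are equivalent — no string distinguishes them.

Yes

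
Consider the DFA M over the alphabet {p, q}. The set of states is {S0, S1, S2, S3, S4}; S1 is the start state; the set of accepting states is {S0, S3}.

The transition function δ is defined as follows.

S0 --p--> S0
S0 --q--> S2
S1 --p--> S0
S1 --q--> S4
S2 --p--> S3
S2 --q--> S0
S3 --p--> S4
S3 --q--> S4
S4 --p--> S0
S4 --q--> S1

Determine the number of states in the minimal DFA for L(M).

All states are reachable from the start state.
Initial partition by acceptance: {S0,S3} | {S1,S2,S4}.
Refine {S0,S3} on symbol p: members go to different blocks, giving {S0} and {S3}.
On input p, block {S1,S2,S4} splits into {S1,S4} and {S2}.
The partition is now stable with 4 blocks: {S0} | {S1,S4} | {S3} | {S2}.

4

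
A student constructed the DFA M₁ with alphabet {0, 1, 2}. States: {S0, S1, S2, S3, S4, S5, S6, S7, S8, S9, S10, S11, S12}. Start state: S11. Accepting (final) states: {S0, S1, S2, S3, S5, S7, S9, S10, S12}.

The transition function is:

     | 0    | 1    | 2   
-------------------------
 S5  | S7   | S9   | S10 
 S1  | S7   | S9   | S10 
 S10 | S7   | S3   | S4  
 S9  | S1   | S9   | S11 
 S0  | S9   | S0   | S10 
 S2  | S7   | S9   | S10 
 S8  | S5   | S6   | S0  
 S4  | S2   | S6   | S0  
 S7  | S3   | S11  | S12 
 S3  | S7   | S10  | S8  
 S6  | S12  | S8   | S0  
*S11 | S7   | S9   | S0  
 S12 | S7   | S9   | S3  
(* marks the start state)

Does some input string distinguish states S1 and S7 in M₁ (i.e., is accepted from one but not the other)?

Yes

All states are reachable from the start state.
Initial partition by acceptance: {S0,S1,S2,S3,S5,S7,S9,S10,S12} | {S4,S6,S8,S11}.
Split {S0,S1,S2,S3,S5,S7,S9,S10,S12} by δ(·,1) → {S0,S1,S2,S3,S5,S9,S10,S12} and {S7}.
Split {S0,S1,S2,S3,S5,S9,S10,S12} by δ(·,0) → {S1,S2,S3,S5,S10,S12} and {S0,S9}.
Split {S1,S2,S3,S5,S10,S12} by δ(·,1) → {S1,S2,S5,S12} and {S3,S10}.
On input 0, block {S4,S6,S8,S11} splits into {S4,S6,S8} and {S11}.
On input 0, block {S0,S9} splits into {S0} and {S9}.
The partition is now stable with 7 blocks: {S1,S2,S5,S12} | {S4,S6,S8} | {S7} | {S0} | {S3,S10} | {S11} | {S9}.
S1 and S7 end up in different blocks, so they are distinguishable. For instance, the string '1' is accepted from only S1.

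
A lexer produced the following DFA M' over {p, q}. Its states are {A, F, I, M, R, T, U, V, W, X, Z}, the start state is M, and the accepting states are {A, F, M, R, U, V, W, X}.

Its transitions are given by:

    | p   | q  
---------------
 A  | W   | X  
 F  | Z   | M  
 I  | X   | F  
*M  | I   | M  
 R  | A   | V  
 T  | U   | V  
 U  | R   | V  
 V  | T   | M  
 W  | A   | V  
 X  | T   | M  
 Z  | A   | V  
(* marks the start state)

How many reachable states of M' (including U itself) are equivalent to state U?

4

Start with accepting vs non-accepting: {A,F,M,R,U,V,W,X} | {I,T,Z}.
Split {A,F,M,R,U,V,W,X} by δ(·,p) → {F,M,V,X} and {A,R,U,W}.
Refine {I,T,Z} on symbol p: members go to different blocks, giving {T,Z} and {I}.
Split {F,M,V,X} by δ(·,p) → {F,V,X} and {M}.
No further refinement is possible. Final partition (5 blocks): {F,V,X} | {T,Z} | {A,R,U,W} | {I} | {M}.
The equivalence class containing U is {A,R,U,W}, of size 4.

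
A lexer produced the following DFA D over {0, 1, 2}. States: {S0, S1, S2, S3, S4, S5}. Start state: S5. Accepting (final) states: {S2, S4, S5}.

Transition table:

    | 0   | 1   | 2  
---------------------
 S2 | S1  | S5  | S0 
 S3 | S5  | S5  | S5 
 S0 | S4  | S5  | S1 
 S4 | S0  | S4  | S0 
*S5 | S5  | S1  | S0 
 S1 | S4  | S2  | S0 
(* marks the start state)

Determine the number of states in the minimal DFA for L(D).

5

Reachable states from the start: {S0,S1,S2,S4,S5}. Unreachable: {S3} — drop them.
P0 = {S2,S4,S5} | {S0,S1}.
On input 0, block {S2,S4,S5} splits into {S2,S4} and {S5}.
On input 1, block {S2,S4} splits into {S2} and {S4}.
On input 1, block {S0,S1} splits into {S0} and {S1}.
The partition is now stable with 5 blocks: {S2} | {S0} | {S5} | {S4} | {S1}.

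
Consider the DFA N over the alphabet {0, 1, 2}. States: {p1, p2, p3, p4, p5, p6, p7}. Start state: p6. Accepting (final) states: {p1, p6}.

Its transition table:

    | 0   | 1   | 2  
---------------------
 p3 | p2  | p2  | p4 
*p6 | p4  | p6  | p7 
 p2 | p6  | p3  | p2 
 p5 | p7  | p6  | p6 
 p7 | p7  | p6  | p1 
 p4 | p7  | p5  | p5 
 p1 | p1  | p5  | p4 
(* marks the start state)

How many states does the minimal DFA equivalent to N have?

5

Reachable states from the start: {p1,p4,p5,p6,p7}. Unreachable: {p2,p3} — drop them.
Start with accepting vs non-accepting: {p1,p6} | {p4,p5,p7}.
On input 0, block {p1,p6} splits into {p1} and {p6}.
On input 1, block {p4,p5,p7} splits into {p5,p7} and {p4}.
Refine {p5,p7} on symbol 2: members go to different blocks, giving {p5} and {p7}.
No further refinement is possible. Final partition (5 blocks): {p1} | {p5} | {p6} | {p4} | {p7}.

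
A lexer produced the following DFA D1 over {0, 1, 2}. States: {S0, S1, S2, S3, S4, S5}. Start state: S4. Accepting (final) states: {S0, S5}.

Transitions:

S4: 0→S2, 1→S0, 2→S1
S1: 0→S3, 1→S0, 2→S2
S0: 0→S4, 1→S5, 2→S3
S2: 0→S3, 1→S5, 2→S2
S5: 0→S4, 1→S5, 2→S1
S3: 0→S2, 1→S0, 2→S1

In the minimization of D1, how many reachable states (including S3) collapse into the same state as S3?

4

Every state is reachable, so we keep all 6.
Initial partition by acceptance: {S0,S5} | {S1,S2,S3,S4}.
The partition is now stable with 2 blocks: {S0,S5} | {S1,S2,S3,S4}.
The equivalence class containing S3 is {S1,S2,S3,S4}, of size 4.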